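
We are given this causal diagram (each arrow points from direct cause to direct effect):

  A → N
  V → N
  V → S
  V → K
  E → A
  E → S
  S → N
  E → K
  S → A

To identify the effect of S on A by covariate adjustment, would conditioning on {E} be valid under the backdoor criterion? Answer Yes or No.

Yes

Backdoor paths from S to A (paths whose first edge points into S):
  P1: S <- V -> N <- A
  P2: S <- V -> K <- E -> A
  P3: S <- E -> A
  P4: S <- E -> K <- V -> N <- A
Condition 1 (no descendant of S in the set): holds — descendants of S are {A, N}; none are in {E}.
Condition 2 (every backdoor path blocked by {E}):
  P1: blocked at collider N (neither it nor any descendant is in the conditioning set).
  P2: blocked at collider K (neither it nor any descendant is in the conditioning set).
  P3: blocked at fork node E ∈ conditioning set.
  P4: blocked at fork node E ∈ conditioning set.
{E} satisfies the backdoor criterion.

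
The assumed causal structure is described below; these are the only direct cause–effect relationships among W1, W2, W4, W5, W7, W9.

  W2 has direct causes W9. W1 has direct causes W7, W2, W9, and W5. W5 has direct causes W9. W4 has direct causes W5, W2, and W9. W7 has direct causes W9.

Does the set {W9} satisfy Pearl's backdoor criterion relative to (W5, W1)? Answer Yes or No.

Yes

Backdoor paths from W5 to W1 (paths whose first edge points into W5):
  P1: W5 <- W9 -> W2 -> W1
  P2: W5 <- W9 -> W4 <- W2 -> W1
  P3: W5 <- W9 -> W7 -> W1
  P4: W5 <- W9 -> W1
Condition 1 (no descendant of W5 in the set): holds — descendants of W5 are {W1, W4}; none are in {W9}.
Condition 2 (every backdoor path blocked by {W9}):
  P1: blocked at fork node W9 ∈ conditioning set.
  P2: blocked at fork node W9 ∈ conditioning set.
  P3: blocked at fork node W9 ∈ conditioning set.
  P4: blocked at fork node W9 ∈ conditioning set.
{W9} satisfies the backdoor criterion.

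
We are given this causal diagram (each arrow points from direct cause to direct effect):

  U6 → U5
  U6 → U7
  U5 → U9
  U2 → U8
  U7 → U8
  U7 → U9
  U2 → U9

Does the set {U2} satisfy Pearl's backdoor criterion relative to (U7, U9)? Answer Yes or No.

Backdoor paths from U7 to U9 (paths whose first edge points into U7):
  P1: U7 <- U6 -> U5 -> U9
Condition 1 (no descendant of U7 in the set): holds — descendants of U7 are {U8, U9}; none are in {U2}.
Condition 2 (every backdoor path blocked by {U2}):
  P1: open — no interior node is in the conditioning set.
{U2} does not satisfy the backdoor criterion.

No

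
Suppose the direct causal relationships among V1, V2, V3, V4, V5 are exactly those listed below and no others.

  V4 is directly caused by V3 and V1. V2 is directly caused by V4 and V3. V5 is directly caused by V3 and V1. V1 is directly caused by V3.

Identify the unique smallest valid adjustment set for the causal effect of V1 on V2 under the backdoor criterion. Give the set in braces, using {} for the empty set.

Variables eligible for adjustment (non-descendants of V1, excluding V1 and V2): {V3}.
Backdoor paths from V1 to V2:
  P1: V1 <- V3 -> V4 -> V2
  P2: V1 <- V3 -> V2
The empty set is not sufficient: P1 (V1 <- V3 -> V4 -> V2) has no collider blocking it and no conditioned non-collider, so it is open.
Try {V3}:
  P1: blocked at fork node V3 ∈ conditioning set.
  P2: blocked at fork node V3 ∈ conditioning set.
{V3} contains no descendant of V1 and blocks every backdoor path.
{V3} is the unique smallest valid adjustment set.

{V3}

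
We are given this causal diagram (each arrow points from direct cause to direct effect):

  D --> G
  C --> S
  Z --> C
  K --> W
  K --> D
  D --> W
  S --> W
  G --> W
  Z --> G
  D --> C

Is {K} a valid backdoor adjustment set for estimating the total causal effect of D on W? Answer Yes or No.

Backdoor paths from D to W (paths whose first edge points into D):
  P1: D <- K -> W
Condition 1 (no descendant of D in the set): holds — descendants of D are {C, G, S, W}; none are in {K}.
Condition 2 (every backdoor path blocked by {K}):
  P1: blocked at fork node K ∈ conditioning set.
{K} satisfies the backdoor criterion.

Yes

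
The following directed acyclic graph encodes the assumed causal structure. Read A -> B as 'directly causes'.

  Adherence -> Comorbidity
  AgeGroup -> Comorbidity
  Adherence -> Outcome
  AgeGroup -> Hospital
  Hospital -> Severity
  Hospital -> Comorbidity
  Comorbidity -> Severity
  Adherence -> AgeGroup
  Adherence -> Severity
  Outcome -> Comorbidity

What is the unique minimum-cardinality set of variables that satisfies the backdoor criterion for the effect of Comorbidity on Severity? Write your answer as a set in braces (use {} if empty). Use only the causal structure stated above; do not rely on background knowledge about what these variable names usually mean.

{Adherence, Hospital}

Variables eligible for adjustment (non-descendants of Comorbidity, excluding Comorbidity and Severity): {Adherence, AgeGroup, Hospital, Outcome}.
Backdoor paths from Comorbidity to Severity:
  P1: Comorbidity <- Adherence -> AgeGroup -> Hospital -> Severity
  P2: Comorbidity <- Adherence -> Severity
  P3: Comorbidity <- AgeGroup <- Adherence -> Severity
  P4: Comorbidity <- AgeGroup -> Hospital -> Severity
  P5: Comorbidity <- Hospital <- AgeGroup <- Adherence -> Severity
  P6: Comorbidity <- Hospital -> Severity
  P7: Comorbidity <- Outcome <- Adherence -> AgeGroup -> Hospital -> Severity
  P8: Comorbidity <- Outcome <- Adherence -> Severity
The empty set is not sufficient: P1 (Comorbidity <- Adherence -> AgeGroup -> Hospital -> Severity) has no collider blocking it and no conditioned non-collider, so it is open.
Try {Adherence, Hospital}:
  P1: blocked at fork node Adherence ∈ conditioning set.
  P2: blocked at fork node Adherence ∈ conditioning set.
  P3: blocked at fork node Adherence ∈ conditioning set.
  P4: blocked at chain node Hospital ∈ conditioning set.
  P5: blocked at chain node Hospital ∈ conditioning set.
  P6: blocked at fork node Hospital ∈ conditioning set.
  P7: blocked at fork node Adherence ∈ conditioning set.
  P8: blocked at fork node Adherence ∈ conditioning set.
{Adherence, Hospital} contains no descendant of Comorbidity and blocks every backdoor path.
Every element of {Adherence, Hospital} is needed (dropping Adherence leaves P2 open; dropping Hospital leaves P4 open), so no proper subset is valid.
Among all size-2 subsets of the eligible variables, only {Adherence, Hospital} blocks every backdoor path, so it is the unique smallest valid adjustment set.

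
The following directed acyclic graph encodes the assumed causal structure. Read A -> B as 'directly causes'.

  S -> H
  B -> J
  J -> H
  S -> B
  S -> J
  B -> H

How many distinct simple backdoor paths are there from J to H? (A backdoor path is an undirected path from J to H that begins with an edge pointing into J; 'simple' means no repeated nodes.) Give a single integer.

A backdoor path from J to H is any simple undirected path whose first edge points into J (i.e. leaves J via a parent).
Parents of J: {B, S}.
Enumerating:
  P1: J <- S -> B -> H
  P2: J <- S -> H
  P3: J <- B <- S -> H
  P4: J <- B -> H
That exhausts the simple backdoor paths. Count: 4.

4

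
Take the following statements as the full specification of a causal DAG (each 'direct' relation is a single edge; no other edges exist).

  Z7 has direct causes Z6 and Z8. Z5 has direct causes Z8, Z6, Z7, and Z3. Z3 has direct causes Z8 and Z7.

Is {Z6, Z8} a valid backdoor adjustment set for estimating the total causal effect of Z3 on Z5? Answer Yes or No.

Backdoor paths from Z3 to Z5 (paths whose first edge points into Z3):
  P1: Z3 <- Z8 -> Z7 <- Z6 -> Z5
  P2: Z3 <- Z8 -> Z7 -> Z5
  P3: Z3 <- Z8 -> Z5
  P4: Z3 <- Z7 <- Z8 -> Z5
  P5: Z3 <- Z7 <- Z6 -> Z5
  P6: Z3 <- Z7 -> Z5
Condition 1 (no descendant of Z3 in the set): holds — descendants of Z3 are {Z5}; none are in {Z6, Z8}.
Condition 2 (every backdoor path blocked by {Z6, Z8}):
  P1: blocked at fork node Z8 ∈ conditioning set.
  P2: blocked at fork node Z8 ∈ conditioning set.
  P3: blocked at fork node Z8 ∈ conditioning set.
  P4: blocked at fork node Z8 ∈ conditioning set.
  P5: blocked at fork node Z6 ∈ conditioning set.
  P6: open — no interior node is in the conditioning set.
{Z6, Z8} does not satisfy the backdoor criterion.

No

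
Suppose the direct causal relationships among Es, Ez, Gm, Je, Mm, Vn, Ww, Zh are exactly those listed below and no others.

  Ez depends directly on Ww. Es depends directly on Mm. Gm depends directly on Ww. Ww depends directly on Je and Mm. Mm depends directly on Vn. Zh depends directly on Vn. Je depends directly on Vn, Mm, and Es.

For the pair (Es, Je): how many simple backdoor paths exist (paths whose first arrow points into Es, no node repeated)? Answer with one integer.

A backdoor path from Es to Je is any simple undirected path whose first edge points into Es (i.e. leaves Es via a parent).
Parents of Es: {Mm}.
Enumerating:
  P1: Es <- Mm <- Vn -> Je
  P2: Es <- Mm -> Je
  P3: Es <- Mm -> Ww <- Je
That exhausts the simple backdoor paths. Count: 3.

3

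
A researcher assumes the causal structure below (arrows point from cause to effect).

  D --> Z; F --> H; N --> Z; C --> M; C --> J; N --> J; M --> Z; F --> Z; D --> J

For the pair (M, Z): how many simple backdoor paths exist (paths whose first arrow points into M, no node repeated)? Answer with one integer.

A backdoor path from M to Z is any simple undirected path whose first edge points into M (i.e. leaves M via a parent).
Parents of M: {C}.
Enumerating:
  P1: M <- C -> J <- D -> Z
  P2: M <- C -> J <- N -> Z
That exhausts the simple backdoor paths. Count: 2.

2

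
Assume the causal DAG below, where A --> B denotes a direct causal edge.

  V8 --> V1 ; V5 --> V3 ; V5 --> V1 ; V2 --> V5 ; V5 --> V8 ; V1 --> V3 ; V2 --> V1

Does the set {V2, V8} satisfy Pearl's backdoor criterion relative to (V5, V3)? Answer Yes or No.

No

Backdoor paths from V5 to V3 (paths whose first edge points into V5):
  P1: V5 <- V2 -> V1 -> V3
Condition 1 (no descendant of V5 in the set): FAILS — V8 is a descendant of V5.
Condition 2 (every backdoor path blocked by {V2, V8}):
  P1: blocked at fork node V2 ∈ conditioning set.
{V2, V8} does not satisfy the backdoor criterion.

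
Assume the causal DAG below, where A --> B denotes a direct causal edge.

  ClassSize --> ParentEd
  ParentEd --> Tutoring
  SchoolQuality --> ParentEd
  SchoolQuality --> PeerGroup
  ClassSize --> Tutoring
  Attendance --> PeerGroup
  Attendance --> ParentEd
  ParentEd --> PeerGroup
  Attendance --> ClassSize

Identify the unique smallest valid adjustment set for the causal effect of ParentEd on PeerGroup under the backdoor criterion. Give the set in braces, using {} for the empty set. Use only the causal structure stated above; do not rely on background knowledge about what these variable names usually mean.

{Attendance, SchoolQuality}

Variables eligible for adjustment (non-descendants of ParentEd, excluding ParentEd and PeerGroup): {Attendance, ClassSize, SchoolQuality}.
Backdoor paths from ParentEd to PeerGroup:
  P1: ParentEd <- Attendance -> PeerGroup
  P2: ParentEd <- ClassSize <- Attendance -> PeerGroup
  P3: ParentEd <- SchoolQuality -> PeerGroup
The empty set is not sufficient: P1 (ParentEd <- Attendance -> PeerGroup) has no collider blocking it and no conditioned non-collider, so it is open.
Try {Attendance, SchoolQuality}:
  P1: blocked at fork node Attendance ∈ conditioning set.
  P2: blocked at fork node Attendance ∈ conditioning set.
  P3: blocked at fork node SchoolQuality ∈ conditioning set.
{Attendance, SchoolQuality} contains no descendant of ParentEd and blocks every backdoor path.
Every element of {Attendance, SchoolQuality} is needed (dropping Attendance leaves P1 open; dropping SchoolQuality leaves P3 open), so no proper subset is valid.
Among all size-2 subsets of the eligible variables, only {Attendance, SchoolQuality} blocks every backdoor path, so it is the unique smallest valid adjustment set.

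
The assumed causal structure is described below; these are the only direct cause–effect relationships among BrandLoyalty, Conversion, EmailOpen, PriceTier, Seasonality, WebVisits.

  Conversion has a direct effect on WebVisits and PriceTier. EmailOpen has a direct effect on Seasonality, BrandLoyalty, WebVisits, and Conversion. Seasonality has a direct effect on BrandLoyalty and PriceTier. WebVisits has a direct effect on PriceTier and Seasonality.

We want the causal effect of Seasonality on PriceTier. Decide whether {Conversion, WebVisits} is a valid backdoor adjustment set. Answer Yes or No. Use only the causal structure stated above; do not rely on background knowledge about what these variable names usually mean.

Yes

Backdoor paths from Seasonality to PriceTier (paths whose first edge points into Seasonality):
  P1: Seasonality <- EmailOpen -> Conversion -> WebVisits -> PriceTier
  P2: Seasonality <- EmailOpen -> Conversion -> PriceTier
  P3: Seasonality <- EmailOpen -> WebVisits <- Conversion -> PriceTier
  P4: Seasonality <- EmailOpen -> WebVisits -> PriceTier
  P5: Seasonality <- WebVisits <- EmailOpen -> Conversion -> PriceTier
  P6: Seasonality <- WebVisits <- Conversion -> PriceTier
  P7: Seasonality <- WebVisits -> PriceTier
Condition 1 (no descendant of Seasonality in the set): holds — descendants of Seasonality are {BrandLoyalty, PriceTier}; none are in {Conversion, WebVisits}.
Condition 2 (every backdoor path blocked by {Conversion, WebVisits}):
  P1: blocked at chain node Conversion ∈ conditioning set.
  P2: blocked at chain node Conversion ∈ conditioning set.
  P3: blocked at fork node Conversion ∈ conditioning set.
  P4: blocked at chain node WebVisits ∈ conditioning set.
  P5: blocked at chain node WebVisits ∈ conditioning set.
  P6: blocked at chain node WebVisits ∈ conditioning set.
  P7: blocked at fork node WebVisits ∈ conditioning set.
{Conversion, WebVisits} satisfies the backdoor criterion.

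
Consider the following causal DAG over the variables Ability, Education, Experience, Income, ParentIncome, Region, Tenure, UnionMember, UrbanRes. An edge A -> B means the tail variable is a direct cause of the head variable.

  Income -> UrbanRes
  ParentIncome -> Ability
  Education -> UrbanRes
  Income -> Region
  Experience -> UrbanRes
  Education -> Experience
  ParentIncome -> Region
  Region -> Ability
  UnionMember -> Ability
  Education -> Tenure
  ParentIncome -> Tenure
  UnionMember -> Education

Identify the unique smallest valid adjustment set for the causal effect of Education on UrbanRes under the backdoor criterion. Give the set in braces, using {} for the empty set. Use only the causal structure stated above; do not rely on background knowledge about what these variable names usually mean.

{}

Variables eligible for adjustment (non-descendants of Education, excluding Education and UrbanRes): {Ability, Income, ParentIncome, Region, UnionMember}.
Backdoor paths from Education to UrbanRes:
  P1: Education <- UnionMember -> Ability <- ParentIncome -> Region <- Income -> UrbanRes
  P2: Education <- UnionMember -> Ability <- Region <- Income -> UrbanRes
Each backdoor path contains an unconditioned collider, so every path is already blocked with the empty conditioning set:
  P1: blocked at collider Ability (neither it nor any descendant is in the conditioning set).
  P2: blocked at collider Ability (neither it nor any descendant is in the conditioning set).
The empty set is therefore the unique smallest valid set.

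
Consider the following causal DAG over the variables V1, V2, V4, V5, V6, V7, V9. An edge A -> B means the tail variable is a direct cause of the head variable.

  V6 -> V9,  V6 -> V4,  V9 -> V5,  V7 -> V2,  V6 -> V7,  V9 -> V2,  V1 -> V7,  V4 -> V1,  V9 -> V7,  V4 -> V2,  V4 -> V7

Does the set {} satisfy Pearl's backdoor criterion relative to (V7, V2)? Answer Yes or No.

Backdoor paths from V7 to V2 (paths whose first edge points into V7):
  P1: V7 <- V6 -> V4 -> V2
  P2: V7 <- V6 -> V9 -> V2
  P3: V7 <- V4 <- V6 -> V9 -> V2
  P4: V7 <- V4 -> V2
  P5: V7 <- V9 <- V6 -> V4 -> V2
  P6: V7 <- V9 -> V2
  P7: V7 <- V1 <- V4 <- V6 -> V9 -> V2
  P8: V7 <- V1 <- V4 -> V2
Condition 1 (no descendant of V7 in the set): holds — descendants of V7 are {V2}; none are in {}.
Condition 2 (every backdoor path blocked by {}):
  P1: open — no interior node is in the conditioning set.
  P2: open — no interior node is in the conditioning set.
  P3: open — no interior node is in the conditioning set.
  P4: open — no interior node is in the conditioning set.
  P5: open — no interior node is in the conditioning set.
  P6: open — no interior node is in the conditioning set.
  P7: open — no interior node is in the conditioning set.
  P8: open — no interior node is in the conditioning set.
{} does not satisfy the backdoor criterion.

No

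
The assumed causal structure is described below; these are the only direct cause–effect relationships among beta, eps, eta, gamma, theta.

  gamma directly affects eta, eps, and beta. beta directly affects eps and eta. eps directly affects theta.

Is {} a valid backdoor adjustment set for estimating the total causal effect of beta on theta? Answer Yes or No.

Backdoor paths from beta to theta (paths whose first edge points into beta):
  P1: beta <- gamma -> eps -> theta
Condition 1 (no descendant of beta in the set): holds — descendants of beta are {eps, eta, theta}; none are in {}.
Condition 2 (every backdoor path blocked by {}):
  P1: open — no interior node is in the conditioning set.
{} does not satisfy the backdoor criterion.

No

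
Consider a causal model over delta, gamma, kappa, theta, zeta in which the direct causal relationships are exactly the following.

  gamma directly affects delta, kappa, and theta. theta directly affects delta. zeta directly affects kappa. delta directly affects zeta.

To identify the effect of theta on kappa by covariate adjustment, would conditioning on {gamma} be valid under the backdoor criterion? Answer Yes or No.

Backdoor paths from theta to kappa (paths whose first edge points into theta):
  P1: theta <- gamma -> delta -> zeta -> kappa
  P2: theta <- gamma -> kappa
Condition 1 (no descendant of theta in the set): holds — descendants of theta are {delta, kappa, zeta}; none are in {gamma}.
Condition 2 (every backdoor path blocked by {gamma}):
  P1: blocked at fork node gamma ∈ conditioning set.
  P2: blocked at fork node gamma ∈ conditioning set.
{gamma} satisfies the backdoor criterion.

Yes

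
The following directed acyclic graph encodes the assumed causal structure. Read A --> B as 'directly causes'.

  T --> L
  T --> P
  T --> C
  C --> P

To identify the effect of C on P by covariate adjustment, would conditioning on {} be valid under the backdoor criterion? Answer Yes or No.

Backdoor paths from C to P (paths whose first edge points into C):
  P1: C <- T -> P
Condition 1 (no descendant of C in the set): holds — descendants of C are {P}; none are in {}.
Condition 2 (every backdoor path blocked by {}):
  P1: open — no interior node is in the conditioning set.
{} does not satisfy the backdoor criterion.

No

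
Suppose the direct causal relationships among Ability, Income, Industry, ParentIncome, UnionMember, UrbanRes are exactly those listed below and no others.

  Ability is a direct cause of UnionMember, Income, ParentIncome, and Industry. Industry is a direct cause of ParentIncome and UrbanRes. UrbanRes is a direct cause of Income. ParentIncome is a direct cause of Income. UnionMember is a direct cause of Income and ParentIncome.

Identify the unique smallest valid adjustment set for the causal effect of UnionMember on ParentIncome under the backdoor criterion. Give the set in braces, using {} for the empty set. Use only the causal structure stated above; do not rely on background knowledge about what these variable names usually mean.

Variables eligible for adjustment (non-descendants of UnionMember, excluding UnionMember and ParentIncome): {Ability, Industry, UrbanRes}.
Backdoor paths from UnionMember to ParentIncome:
  P1: UnionMember <- Ability -> Industry -> ParentIncome
  P2: UnionMember <- Ability -> Industry -> UrbanRes -> Income <- ParentIncome
  P3: UnionMember <- Ability -> ParentIncome
  P4: UnionMember <- Ability -> Income <- ParentIncome
  P5: UnionMember <- Ability -> Income <- UrbanRes <- Industry -> ParentIncome
The empty set is not sufficient: P1 (UnionMember <- Ability -> Industry -> ParentIncome) has no collider blocking it and no conditioned non-collider, so it is open.
Try {Ability}:
  P1: blocked at fork node Ability ∈ conditioning set.
  P2: blocked at fork node Ability ∈ conditioning set.
  P3: blocked at fork node Ability ∈ conditioning set.
  P4: blocked at fork node Ability ∈ conditioning set.
  P5: blocked at fork node Ability ∈ conditioning set.
{Ability} contains no descendant of UnionMember and blocks every backdoor path.
No other singleton works — e.g. {Industry} leaves P3 open — so {Ability} is the unique smallest valid adjustment set.

{Ability}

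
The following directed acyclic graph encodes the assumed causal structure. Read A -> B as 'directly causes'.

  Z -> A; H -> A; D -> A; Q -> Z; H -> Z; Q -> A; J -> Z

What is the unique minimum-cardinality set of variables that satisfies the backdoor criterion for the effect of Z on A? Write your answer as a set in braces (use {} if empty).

{H, Q}

Variables eligible for adjustment (non-descendants of Z, excluding Z and A): {D, H, J, Q}.
Backdoor paths from Z to A:
  P1: Z <- H -> A
  P2: Z <- Q -> A
The empty set is not sufficient: P1 (Z <- H -> A) has no collider blocking it and no conditioned non-collider, so it is open.
Try {H, Q}:
  P1: blocked at fork node H ∈ conditioning set.
  P2: blocked at fork node Q ∈ conditioning set.
{H, Q} contains no descendant of Z and blocks every backdoor path.
Every element of {H, Q} is needed (dropping H leaves P1 open; dropping Q leaves P2 open), so no proper subset is valid.
Among all size-2 subsets of the eligible variables, only {H, Q} blocks every backdoor path, so it is the unique smallest valid adjustment set.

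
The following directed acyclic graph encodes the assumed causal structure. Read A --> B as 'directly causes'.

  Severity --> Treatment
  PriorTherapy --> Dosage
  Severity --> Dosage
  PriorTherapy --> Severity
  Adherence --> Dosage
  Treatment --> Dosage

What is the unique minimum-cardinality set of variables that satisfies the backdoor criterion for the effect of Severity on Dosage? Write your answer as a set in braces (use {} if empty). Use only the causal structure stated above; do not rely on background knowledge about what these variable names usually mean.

{PriorTherapy}

Variables eligible for adjustment (non-descendants of Severity, excluding Severity and Dosage): {Adherence, PriorTherapy}.
Backdoor paths from Severity to Dosage:
  P1: Severity <- PriorTherapy -> Dosage
The empty set is not sufficient: P1 (Severity <- PriorTherapy -> Dosage) has no collider blocking it and no conditioned non-collider, so it is open.
Try {PriorTherapy}:
  P1: blocked at fork node PriorTherapy ∈ conditioning set.
{PriorTherapy} contains no descendant of Severity and blocks every backdoor path.
No other singleton works — e.g. {Adherence} leaves P1 open — so {PriorTherapy} is the unique smallest valid adjustment set.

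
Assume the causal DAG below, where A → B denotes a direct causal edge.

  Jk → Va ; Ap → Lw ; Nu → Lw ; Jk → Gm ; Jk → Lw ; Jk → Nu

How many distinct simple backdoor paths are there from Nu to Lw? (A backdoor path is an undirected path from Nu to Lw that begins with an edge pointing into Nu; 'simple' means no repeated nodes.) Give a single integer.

A backdoor path from Nu to Lw is any simple undirected path whose first edge points into Nu (i.e. leaves Nu via a parent).
Parents of Nu: {Jk}.
Enumerating:
  P1: Nu <- Jk -> Lw
That exhausts the simple backdoor paths. Count: 1.

1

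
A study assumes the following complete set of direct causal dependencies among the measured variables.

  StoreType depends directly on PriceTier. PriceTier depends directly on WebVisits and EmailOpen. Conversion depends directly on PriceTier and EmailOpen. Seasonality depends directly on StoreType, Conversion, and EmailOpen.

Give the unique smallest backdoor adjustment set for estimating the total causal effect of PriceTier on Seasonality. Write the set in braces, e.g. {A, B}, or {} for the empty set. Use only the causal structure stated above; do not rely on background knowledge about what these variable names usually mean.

Variables eligible for adjustment (non-descendants of PriceTier, excluding PriceTier and Seasonality): {EmailOpen, WebVisits}.
Backdoor paths from PriceTier to Seasonality:
  P1: PriceTier <- EmailOpen -> Conversion -> Seasonality
  P2: PriceTier <- EmailOpen -> Seasonality
The empty set is not sufficient: P1 (PriceTier <- EmailOpen -> Conversion -> Seasonality) has no collider blocking it and no conditioned non-collider, so it is open.
Try {EmailOpen}:
  P1: blocked at fork node EmailOpen ∈ conditioning set.
  P2: blocked at fork node EmailOpen ∈ conditioning set.
{EmailOpen} contains no descendant of PriceTier and blocks every backdoor path.
No other singleton works — e.g. {WebVisits} leaves P1 open — so {EmailOpen} is the unique smallest valid adjustment set.

{EmailOpen}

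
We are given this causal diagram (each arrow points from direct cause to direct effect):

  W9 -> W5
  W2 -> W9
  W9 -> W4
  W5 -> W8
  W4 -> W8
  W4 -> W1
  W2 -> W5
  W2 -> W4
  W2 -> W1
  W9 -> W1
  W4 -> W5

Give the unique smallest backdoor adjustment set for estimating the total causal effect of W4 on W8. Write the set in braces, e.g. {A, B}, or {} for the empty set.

Variables eligible for adjustment (non-descendants of W4, excluding W4 and W8): {W2, W9}.
Backdoor paths from W4 to W8:
  P1: W4 <- W2 -> W9 -> W5 -> W8
  P2: W4 <- W2 -> W1 <- W9 -> W5 -> W8
  P3: W4 <- W2 -> W5 -> W8
  P4: W4 <- W9 <- W2 -> W5 -> W8
  P5: W4 <- W9 -> W1 <- W2 -> W5 -> W8
  P6: W4 <- W9 -> W5 -> W8
The empty set is not sufficient: P1 (W4 <- W2 -> W9 -> W5 -> W8) has no collider blocking it and no conditioned non-collider, so it is open.
Try {W2, W9}:
  P1: blocked at fork node W2 ∈ conditioning set.
  P2: blocked at fork node W2 ∈ conditioning set.
  P3: blocked at fork node W2 ∈ conditioning set.
  P4: blocked at chain node W9 ∈ conditioning set.
  P5: blocked at fork node W9 ∈ conditioning set.
  P6: blocked at fork node W9 ∈ conditioning set.
{W2, W9} contains no descendant of W4 and blocks every backdoor path.
Every element of {W2, W9} is needed (dropping W2 leaves P3 open; dropping W9 leaves P6 open), so no proper subset is valid.
Among all size-2 subsets of the eligible variables, only {W2, W9} blocks every backdoor path, so it is the unique smallest valid adjustment set.

{W2, W9}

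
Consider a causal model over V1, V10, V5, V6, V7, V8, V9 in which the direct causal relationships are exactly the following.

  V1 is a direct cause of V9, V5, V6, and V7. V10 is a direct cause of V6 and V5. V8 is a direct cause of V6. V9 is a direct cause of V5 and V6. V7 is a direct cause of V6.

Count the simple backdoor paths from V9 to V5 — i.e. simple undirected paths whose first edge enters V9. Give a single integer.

3

A backdoor path from V9 to V5 is any simple undirected path whose first edge points into V9 (i.e. leaves V9 via a parent).
Parents of V9: {V1}.
Enumerating:
  P1: V9 <- V1 -> V7 -> V6 <- V10 -> V5
  P2: V9 <- V1 -> V5
  P3: V9 <- V1 -> V6 <- V10 -> V5
That exhausts the simple backdoor paths. Count: 3.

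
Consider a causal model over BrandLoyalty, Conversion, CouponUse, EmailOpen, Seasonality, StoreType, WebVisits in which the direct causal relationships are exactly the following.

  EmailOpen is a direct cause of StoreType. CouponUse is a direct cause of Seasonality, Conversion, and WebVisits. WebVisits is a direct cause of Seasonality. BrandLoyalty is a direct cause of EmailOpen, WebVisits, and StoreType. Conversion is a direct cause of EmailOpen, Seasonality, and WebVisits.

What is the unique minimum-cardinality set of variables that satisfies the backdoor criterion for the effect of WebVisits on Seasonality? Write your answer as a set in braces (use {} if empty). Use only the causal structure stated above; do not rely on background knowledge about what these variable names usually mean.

Variables eligible for adjustment (non-descendants of WebVisits, excluding WebVisits and Seasonality): {BrandLoyalty, Conversion, CouponUse, EmailOpen, StoreType}.
Backdoor paths from WebVisits to Seasonality:
  P1: WebVisits <- BrandLoyalty -> EmailOpen <- Conversion <- CouponUse -> Seasonality
  P2: WebVisits <- BrandLoyalty -> EmailOpen <- Conversion -> Seasonality
  P3: WebVisits <- BrandLoyalty -> StoreType <- EmailOpen <- Conversion <- CouponUse -> Seasonality
  P4: WebVisits <- BrandLoyalty -> StoreType <- EmailOpen <- Conversion -> Seasonality
  P5: WebVisits <- CouponUse -> Conversion -> Seasonality
  P6: WebVisits <- CouponUse -> Seasonality
  P7: WebVisits <- Conversion <- CouponUse -> Seasonality
  P8: WebVisits <- Conversion -> Seasonality
The empty set is not sufficient: P5 (WebVisits <- CouponUse -> Conversion -> Seasonality) has no collider blocking it and no conditioned non-collider, so it is open.
Try {Conversion, CouponUse}:
  P1: blocked at collider EmailOpen (neither it nor any descendant is in the conditioning set).
  P2: blocked at collider EmailOpen (neither it nor any descendant is in the conditioning set).
  P3: blocked at collider StoreType (neither it nor any descendant is in the conditioning set).
  P4: blocked at collider StoreType (neither it nor any descendant is in the conditioning set).
  P5: blocked at fork node CouponUse ∈ conditioning set.
  P6: blocked at fork node CouponUse ∈ conditioning set.
  P7: blocked at chain node Conversion ∈ conditioning set.
  P8: blocked at fork node Conversion ∈ conditioning set.
{Conversion, CouponUse} contains no descendant of WebVisits and blocks every backdoor path.
Every element of {Conversion, CouponUse} is needed (dropping Conversion leaves P8 open; dropping CouponUse leaves P6 open), so no proper subset is valid.
Among all size-2 subsets of the eligible variables, only {Conversion, CouponUse} blocks every backdoor path, so it is the unique smallest valid adjustment set.

{Conversion, CouponUse}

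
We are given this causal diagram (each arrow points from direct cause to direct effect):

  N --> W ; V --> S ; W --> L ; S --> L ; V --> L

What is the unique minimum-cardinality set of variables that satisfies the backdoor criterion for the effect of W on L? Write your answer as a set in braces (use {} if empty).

{}

Variables eligible for adjustment (non-descendants of W, excluding W and L): {N, S, V}.
Backdoor paths from W to L:
  (none)
With no backdoor paths the empty set already satisfies the criterion, and it is trivially minimal.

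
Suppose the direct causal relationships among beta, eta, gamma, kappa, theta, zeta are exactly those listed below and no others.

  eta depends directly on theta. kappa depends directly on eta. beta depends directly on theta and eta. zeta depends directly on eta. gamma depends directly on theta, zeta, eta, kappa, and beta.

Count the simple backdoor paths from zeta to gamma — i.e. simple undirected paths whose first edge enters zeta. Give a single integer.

6

A backdoor path from zeta to gamma is any simple undirected path whose first edge points into zeta (i.e. leaves zeta via a parent).
Parents of zeta: {eta}.
Enumerating:
  P1: zeta <- eta <- theta -> beta -> gamma
  P2: zeta <- eta <- theta -> gamma
  P3: zeta <- eta -> beta <- theta -> gamma
  P4: zeta <- eta -> beta -> gamma
  P5: zeta <- eta -> kappa -> gamma
  P6: zeta <- eta -> gamma
That exhausts the simple backdoor paths. Count: 6.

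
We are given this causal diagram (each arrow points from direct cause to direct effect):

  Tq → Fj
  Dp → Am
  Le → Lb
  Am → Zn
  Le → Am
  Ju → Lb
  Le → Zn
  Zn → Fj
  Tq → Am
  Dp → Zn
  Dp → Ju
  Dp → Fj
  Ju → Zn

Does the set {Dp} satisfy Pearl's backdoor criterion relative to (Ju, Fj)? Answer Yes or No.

Backdoor paths from Ju to Fj (paths whose first edge points into Ju):
  P1: Ju <- Dp -> Am <- Le -> Zn -> Fj
  P2: Ju <- Dp -> Am <- Tq -> Fj
  P3: Ju <- Dp -> Am -> Zn -> Fj
  P4: Ju <- Dp -> Zn <- Le -> Am <- Tq -> Fj
  P5: Ju <- Dp -> Zn <- Am <- Tq -> Fj
  P6: Ju <- Dp -> Zn -> Fj
  P7: Ju <- Dp -> Fj
Condition 1 (no descendant of Ju in the set): holds — descendants of Ju are {Fj, Lb, Zn}; none are in {Dp}.
Condition 2 (every backdoor path blocked by {Dp}):
  P1: blocked at fork node Dp ∈ conditioning set.
  P2: blocked at fork node Dp ∈ conditioning set.
  P3: blocked at fork node Dp ∈ conditioning set.
  P4: blocked at fork node Dp ∈ conditioning set.
  P5: blocked at fork node Dp ∈ conditioning set.
  P6: blocked at fork node Dp ∈ conditioning set.
  P7: blocked at fork node Dp ∈ conditioning set.
{Dp} satisfies the backdoor criterion.

Yes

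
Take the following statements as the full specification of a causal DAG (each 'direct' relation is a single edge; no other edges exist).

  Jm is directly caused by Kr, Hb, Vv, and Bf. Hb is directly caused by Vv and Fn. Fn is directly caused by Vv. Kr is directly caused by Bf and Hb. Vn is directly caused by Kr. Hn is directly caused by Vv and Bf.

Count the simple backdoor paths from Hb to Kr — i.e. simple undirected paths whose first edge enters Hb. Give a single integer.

8

A backdoor path from Hb to Kr is any simple undirected path whose first edge points into Hb (i.e. leaves Hb via a parent).
Parents of Hb: {Fn, Vv}.
Enumerating:
  P1: Hb <- Vv -> Hn <- Bf -> Kr
  P2: Hb <- Vv -> Hn <- Bf -> Jm <- Kr
  P3: Hb <- Vv -> Jm <- Bf -> Kr
  P4: Hb <- Vv -> Jm <- Kr
  P5: Hb <- Fn <- Vv -> Hn <- Bf -> Kr
  P6: Hb <- Fn <- Vv -> Hn <- Bf -> Jm <- Kr
  P7: Hb <- Fn <- Vv -> Jm <- Bf -> Kr
  P8: Hb <- Fn <- Vv -> Jm <- Kr
That exhausts the simple backdoor paths. Count: 8.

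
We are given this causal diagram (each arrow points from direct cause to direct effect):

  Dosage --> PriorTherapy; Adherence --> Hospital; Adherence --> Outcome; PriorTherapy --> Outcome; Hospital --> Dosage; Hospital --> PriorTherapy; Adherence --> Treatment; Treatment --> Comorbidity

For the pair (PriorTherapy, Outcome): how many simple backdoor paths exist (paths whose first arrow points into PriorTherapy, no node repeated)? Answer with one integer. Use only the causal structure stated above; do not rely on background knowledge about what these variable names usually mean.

A backdoor path from PriorTherapy to Outcome is any simple undirected path whose first edge points into PriorTherapy (i.e. leaves PriorTherapy via a parent).
Parents of PriorTherapy: {Dosage, Hospital}.
Enumerating:
  P1: PriorTherapy <- Hospital <- Adherence -> Outcome
  P2: PriorTherapy <- Dosage <- Hospital <- Adherence -> Outcome
That exhausts the simple backdoor paths. Count: 2.

2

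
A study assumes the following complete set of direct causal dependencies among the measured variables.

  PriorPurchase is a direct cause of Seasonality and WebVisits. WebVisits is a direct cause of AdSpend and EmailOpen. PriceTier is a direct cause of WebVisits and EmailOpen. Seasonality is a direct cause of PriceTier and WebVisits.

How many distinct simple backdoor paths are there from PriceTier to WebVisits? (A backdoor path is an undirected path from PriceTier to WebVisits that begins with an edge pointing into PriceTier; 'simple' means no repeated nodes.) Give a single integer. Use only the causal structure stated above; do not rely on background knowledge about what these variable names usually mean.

A backdoor path from PriceTier to WebVisits is any simple undirected path whose first edge points into PriceTier (i.e. leaves PriceTier via a parent).
Parents of PriceTier: {Seasonality}.
Enumerating:
  P1: PriceTier <- Seasonality <- PriorPurchase -> WebVisits
  P2: PriceTier <- Seasonality -> WebVisits
That exhausts the simple backdoor paths. Count: 2.

2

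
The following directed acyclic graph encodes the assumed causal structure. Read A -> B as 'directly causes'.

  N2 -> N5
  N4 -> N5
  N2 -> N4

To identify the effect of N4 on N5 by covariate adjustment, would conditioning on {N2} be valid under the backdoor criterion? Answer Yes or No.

Yes

Backdoor paths from N4 to N5 (paths whose first edge points into N4):
  P1: N4 <- N2 -> N5
Condition 1 (no descendant of N4 in the set): holds — descendants of N4 are {N5}; none are in {N2}.
Condition 2 (every backdoor path blocked by {N2}):
  P1: blocked at fork node N2 ∈ conditioning set.
{N2} satisfies the backdoor criterion.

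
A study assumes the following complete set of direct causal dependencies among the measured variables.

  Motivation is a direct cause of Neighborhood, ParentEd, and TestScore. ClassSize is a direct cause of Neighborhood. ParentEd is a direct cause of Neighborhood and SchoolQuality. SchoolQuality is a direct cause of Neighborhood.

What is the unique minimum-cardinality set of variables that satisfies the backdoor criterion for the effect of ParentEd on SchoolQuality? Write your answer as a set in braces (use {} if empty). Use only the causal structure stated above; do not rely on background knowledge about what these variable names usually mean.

Variables eligible for adjustment (non-descendants of ParentEd, excluding ParentEd and SchoolQuality): {ClassSize, Motivation, TestScore}.
Backdoor paths from ParentEd to SchoolQuality:
  P1: ParentEd <- Motivation -> Neighborhood <- SchoolQuality
Each backdoor path contains an unconditioned collider, so every path is already blocked with the empty conditioning set:
  P1: blocked at collider Neighborhood (neither it nor any descendant is in the conditioning set).
The empty set is therefore the unique smallest valid set.

{}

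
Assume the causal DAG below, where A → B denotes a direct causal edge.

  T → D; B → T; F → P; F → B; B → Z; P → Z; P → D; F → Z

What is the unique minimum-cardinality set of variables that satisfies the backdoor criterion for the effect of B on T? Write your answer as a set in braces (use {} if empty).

Variables eligible for adjustment (non-descendants of B, excluding B and T): {F, P}.
Backdoor paths from B to T:
  P1: B <- F -> P -> D <- T
  P2: B <- F -> Z <- P -> D <- T
Each backdoor path contains an unconditioned collider, so every path is already blocked with the empty conditioning set:
  P1: blocked at collider D (neither it nor any descendant is in the conditioning set).
  P2: blocked at collider Z (neither it nor any descendant is in the conditioning set).
The empty set is therefore the unique smallest valid set.

{}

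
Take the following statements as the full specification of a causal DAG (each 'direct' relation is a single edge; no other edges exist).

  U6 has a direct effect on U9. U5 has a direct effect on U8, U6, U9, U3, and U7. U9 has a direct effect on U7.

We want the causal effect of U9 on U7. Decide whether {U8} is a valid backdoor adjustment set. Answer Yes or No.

Backdoor paths from U9 to U7 (paths whose first edge points into U9):
  P1: U9 <- U5 -> U7
  P2: U9 <- U6 <- U5 -> U7
Condition 1 (no descendant of U9 in the set): holds — descendants of U9 are {U7}; none are in {U8}.
Condition 2 (every backdoor path blocked by {U8}):
  P1: open — no interior node is in the conditioning set.
  P2: open — no interior node is in the conditioning set.
{U8} does not satisfy the backdoor criterion.

No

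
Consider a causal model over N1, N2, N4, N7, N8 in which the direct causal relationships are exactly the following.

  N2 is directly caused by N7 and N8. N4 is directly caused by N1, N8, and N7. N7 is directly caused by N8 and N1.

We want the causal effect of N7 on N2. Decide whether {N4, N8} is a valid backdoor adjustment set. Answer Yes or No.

Backdoor paths from N7 to N2 (paths whose first edge points into N7):
  P1: N7 <- N1 -> N4 <- N8 -> N2
  P2: N7 <- N8 -> N2
Condition 1 (no descendant of N7 in the set): FAILS — N4 is a descendant of N7.
Condition 2 (every backdoor path blocked by {N4, N8}):
  P1: blocked at fork node N8 ∈ conditioning set.
  P2: blocked at fork node N8 ∈ conditioning set.
{N4, N8} does not satisfy the backdoor criterion.

No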